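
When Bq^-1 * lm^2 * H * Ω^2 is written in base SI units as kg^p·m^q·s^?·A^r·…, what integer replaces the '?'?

Bq = 1/s = s⁻¹ (activity is decays per second).
So Bq⁻¹ = s.
lm = cd·sr = cd (luminous flux; sr is dimensionless).
So lm² = cd².
H = Wb/A (inductance = flux per current),
    = kg·m²·s⁻²·A⁻².
Ω = V/A (resistance = voltage per current),
    = kg·m²·s⁻³·A⁻².
So Ω² = kg²·m⁴·s⁻⁶·A⁻⁴.
Combining: Bq⁻¹·lm²·H·Ω² = s · cd² · (kg·m²·s⁻²·A⁻²) · (kg²·m⁴·s⁻⁶·A⁻⁴) = kg³·m⁶·s⁻⁷·A⁻⁶·cd².
The exponent of s is -7.

-7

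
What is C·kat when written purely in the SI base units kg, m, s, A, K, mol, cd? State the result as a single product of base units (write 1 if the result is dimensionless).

A·mol

C = s·A.
kat = s⁻¹·mol.
Combining: C·kat = (s·A) · (s⁻¹·mol) = A·mol.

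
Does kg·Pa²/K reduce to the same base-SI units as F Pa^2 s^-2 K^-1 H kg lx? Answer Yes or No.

Left side:
  Pa = kg·m⁻¹·s⁻².
  So Pa² = kg²·m⁻²·s⁻⁴.
  Combining: kg·Pa²·K⁻¹ = kg · (kg²·m⁻²·s⁻⁴) · K⁻¹ = kg³·m⁻²·s⁻⁴·K⁻¹.
Right side:
  F = C/V (capacitance = charge per voltage),
      = A·s/(kg·m²·s⁻³·A⁻¹) (substituting C and V),
      = kg⁻¹·m⁻²·s⁴·A².
  Pa = N/m² (pressure = force per area),
      = kg·m⁻¹·s⁻².
  So Pa² = kg²·m⁻²·s⁻⁴.
  H = Wb/A (inductance = flux per current),
      = kg·m²·s⁻²·A⁻².
  lx = lm/m² (illuminance = luminous flux per area),
      = m⁻²·cd.
  Combining: F·Pa²·s⁻²·K⁻¹·H·kg·lx = (kg⁻¹·m⁻²·s⁴·A²) · (kg²·m⁻²·s⁻⁴) · s⁻² · K⁻¹ · (kg·m²·s⁻²·A⁻²) · kg · (m⁻²·cd) = kg³·m⁻⁴·s⁻⁴·K⁻¹·cd.
Left is kg³·m⁻²·s⁻⁴·K⁻¹; right is kg³·m⁻⁴·s⁻⁴·K⁻¹·cd — different.

No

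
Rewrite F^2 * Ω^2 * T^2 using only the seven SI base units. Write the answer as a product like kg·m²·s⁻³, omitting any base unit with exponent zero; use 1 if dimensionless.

kg²·s⁻²·A⁻²

F = kg⁻¹·m⁻²·s⁴·A².
So F² = kg⁻²·m⁻⁴·s⁸·A⁴.
Ω = kg·m²·s⁻³·A⁻².
So Ω² = kg²·m⁴·s⁻⁶·A⁻⁴.
T = kg·s⁻²·A⁻¹.
So T² = kg²·s⁻⁴·A⁻².
Combining: F²·Ω²·T² = (kg⁻²·m⁻⁴·s⁸·A⁴) · (kg²·m⁴·s⁻⁶·A⁻⁴) · (kg²·s⁻⁴·A⁻²) = kg²·s⁻²·A⁻².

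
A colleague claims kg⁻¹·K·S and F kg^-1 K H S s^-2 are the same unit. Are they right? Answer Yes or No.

Yes

Left side:
  S = 1/Ω (conductance is reciprocal resistance),
      = kg⁻¹·m⁻²·s³·A².
  Combining: kg⁻¹·K·S = kg⁻¹ · K · (kg⁻¹·m⁻²·s³·A²) = kg⁻²·m⁻²·s³·A²·K.
Right side:
  F = C/V (capacitance = charge per voltage),
      = A·s/(kg·m²·s⁻³·A⁻¹) (substituting C and V),
      = kg⁻¹·m⁻²·s⁴·A².
  H = Wb/A (inductance = flux per current),
      = kg·m²·s⁻²·A⁻².
  S = 1/Ω (conductance is reciprocal resistance),
      = kg⁻¹·m⁻²·s³·A².
  Combining: F·kg⁻¹·K·H·S·s⁻² = (kg⁻¹·m⁻²·s⁴·A²) · kg⁻¹ · K · (kg·m²·s⁻²·A⁻²) · (kg⁻¹·m⁻²·s³·A²) · s⁻² = kg⁻²·m⁻²·s³·A²·K.
Both reduce to kg⁻²·m⁻²·s³·A²·K.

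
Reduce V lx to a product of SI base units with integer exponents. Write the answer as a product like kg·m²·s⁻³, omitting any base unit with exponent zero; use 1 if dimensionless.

V = W/A (potential = power per current),
    = kg·m²·s⁻³·A⁻¹.
lx = lm/m² (illuminance = luminous flux per area),
    = m⁻²·cd.
Combining: V·lx = (kg·m²·s⁻³·A⁻¹) · (m⁻²·cd) = kg·s⁻³·A⁻¹·cd.

kg·s⁻³·A⁻¹·cd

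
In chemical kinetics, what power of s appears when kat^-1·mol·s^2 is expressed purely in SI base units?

kat = s⁻¹·mol.
So kat⁻¹ = s·mol⁻¹.
Combining: kat⁻¹·mol·s² = (s·mol⁻¹) · mol · s² = s³.
The exponent of s is 3.

3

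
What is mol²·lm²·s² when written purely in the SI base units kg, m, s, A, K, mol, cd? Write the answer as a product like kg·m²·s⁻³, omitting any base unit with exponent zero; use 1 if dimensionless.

s²·mol²·cd²

lm = cd·sr = cd (luminous flux; sr is dimensionless).
So lm² = cd².
Combining: mol²·lm²·s² = mol² · cd² · s² = s²·mol²·cd².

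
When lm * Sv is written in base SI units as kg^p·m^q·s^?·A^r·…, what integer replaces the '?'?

lm = cd·sr = cd (luminous flux; sr is dimensionless).
Sv = J/kg (equivalent dose = energy per mass),
    = m²·s⁻².
Combining: lm·Sv = cd · (m²·s⁻²) = m²·s⁻²·cd.
The exponent of s is -2.

-2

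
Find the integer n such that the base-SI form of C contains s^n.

1

C = s·A.
The exponent of s is 1.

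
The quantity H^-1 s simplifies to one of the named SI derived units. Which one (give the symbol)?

H = Wb/A (inductance = flux per current),
    = kg·m²·s⁻²·A⁻².
So H⁻¹ = kg⁻¹·m⁻²·s²·A².
Combining: H⁻¹·s = (kg⁻¹·m⁻²·s²·A²) · s = kg⁻¹·m⁻²·s³·A².
kg⁻¹·m⁻²·s³·A² is the base-SI form of the siemens.

S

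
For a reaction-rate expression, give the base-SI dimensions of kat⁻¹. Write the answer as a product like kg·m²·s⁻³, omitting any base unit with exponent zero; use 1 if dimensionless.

kat = mol/s = s⁻¹·mol (catalytic activity).
So kat⁻¹ = s·mol⁻¹.

s·mol⁻¹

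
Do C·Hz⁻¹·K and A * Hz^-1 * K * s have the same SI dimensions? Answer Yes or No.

Yes

Left side:
  C = s·A.
  Hz = s⁻¹.
  So Hz⁻¹ = s.
  Combining: C·Hz⁻¹·K = (s·A) · s · K = s²·A·K.
Right side:
  Hz = 1/s = s⁻¹ (frequency is cycles per second).
  So Hz⁻¹ = s.
  Combining: A·Hz⁻¹·K·s = A · s · K · s = s²·A·K.
Both reduce to s²·A·K.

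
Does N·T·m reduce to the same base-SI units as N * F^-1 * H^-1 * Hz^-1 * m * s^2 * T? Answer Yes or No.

No

Left side:
  N = kg·m/s² = kg·m·s⁻² (force = mass × acceleration).
  T = Wb/m² (flux density = flux per area),
      = kg·s⁻²·A⁻¹.
  Combining: N·T·m = (kg·m·s⁻²) · (kg·s⁻²·A⁻¹) · m = kg²·m²·s⁻⁴·A⁻¹.
Right side:
  N = kg·m·s⁻².
  F = kg⁻¹·m⁻²·s⁴·A².
  So F⁻¹ = kg·m²·s⁻⁴·A⁻².
  H = kg·m²·s⁻²·A⁻².
  So H⁻¹ = kg⁻¹·m⁻²·s²·A².
  Hz = s⁻¹.
  So Hz⁻¹ = s.
  T = kg·s⁻²·A⁻¹.
  Combining: N·F⁻¹·H⁻¹·Hz⁻¹·m·s²·T = (kg·m·s⁻²) · (kg·m²·s⁻⁴·A⁻²) · (kg⁻¹·m⁻²·s²·A²) · s · m · s² · (kg·s⁻²·A⁻¹) = kg²·m²·s⁻³·A⁻¹.
Left is kg²·m²·s⁻⁴·A⁻¹; right is kg²·m²·s⁻³·A⁻¹ — different.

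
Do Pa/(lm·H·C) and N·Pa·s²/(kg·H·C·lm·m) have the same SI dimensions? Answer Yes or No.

Left side:
  lm = cd·sr = cd (luminous flux; sr is dimensionless).
  So lm⁻¹ = cd⁻¹.
  H = Wb/A (inductance = flux per current),
      = kg·m²·s⁻²·A⁻².
  So H⁻¹ = kg⁻¹·m⁻²·s²·A².
  C = A·s = s·A (charge = current × time).
  So C⁻¹ = s⁻¹·A⁻¹.
  Pa = N/m² (pressure = force per area),
      = kg·m⁻¹·s⁻².
  Combining: lm⁻¹·H⁻¹·C⁻¹·Pa = cd⁻¹ · (kg⁻¹·m⁻²·s²·A²) · (s⁻¹·A⁻¹) · (kg·m⁻¹·s⁻²) = m⁻³·s⁻¹·A·cd⁻¹.
Right side:
  H = kg·m²·s⁻²·A⁻².
  So H⁻¹ = kg⁻¹·m⁻²·s²·A².
  N = kg·m·s⁻².
  Pa = kg·m⁻¹·s⁻².
  C = s·A.
  So C⁻¹ = s⁻¹·A⁻¹.
  lm = cd.
  So lm⁻¹ = cd⁻¹.
  Combining: kg⁻¹·H⁻¹·N·Pa·s²·C⁻¹·lm⁻¹·m⁻¹ = kg⁻¹ · (kg⁻¹·m⁻²·s²·A²) · (kg·m·s⁻²) · (kg·m⁻¹·s⁻²) · s² · (s⁻¹·A⁻¹) · cd⁻¹ · m⁻¹ = m⁻³·s⁻¹·A·cd⁻¹.
Both reduce to m⁻³·s⁻¹·A·cd⁻¹.

Yes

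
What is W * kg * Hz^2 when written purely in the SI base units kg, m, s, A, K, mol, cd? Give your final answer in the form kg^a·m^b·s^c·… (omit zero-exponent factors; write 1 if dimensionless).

W = kg·m²·s⁻³.
Hz = s⁻¹.
So Hz² = s⁻².
Combining: W·kg·Hz² = (kg·m²·s⁻³) · kg · s⁻² = kg²·m²·s⁻⁵.

kg²·m²·s⁻⁵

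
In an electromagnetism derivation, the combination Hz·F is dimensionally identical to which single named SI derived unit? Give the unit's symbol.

Hz = 1/s = s⁻¹ (frequency is cycles per second).
F = C/V (capacitance = charge per voltage),
    = A·s/(kg·m²·s⁻³·A⁻¹) (substituting C and V),
    = kg⁻¹·m⁻²·s⁴·A².
Combining: Hz·F = s⁻¹ · (kg⁻¹·m⁻²·s⁴·A²) = kg⁻¹·m⁻²·s³·A².
kg⁻¹·m⁻²·s³·A² is the base-SI form of the siemens.

S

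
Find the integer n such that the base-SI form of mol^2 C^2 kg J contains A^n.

2

C = A·s = s·A (charge = current × time).
So C² = s²·A².
J = N·m (work = force × distance),
    = kg·m²·s⁻².
Combining: mol²·C²·kg·J = mol² · (s²·A²) · kg · (kg·m²·s⁻²) = kg²·m²·A²·mol².
The exponent of A is 2.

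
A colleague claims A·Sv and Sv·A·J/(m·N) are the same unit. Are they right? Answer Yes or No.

Left side:
  Sv = J/kg (equivalent dose = energy per mass),
      = m²·s⁻².
  Combining: A·Sv = A · (m²·s⁻²) = m²·s⁻²·A.
Right side:
  Sv = m²·s⁻².
  J = kg·m²·s⁻².
  N = kg·m·s⁻².
  So N⁻¹ = kg⁻¹·m⁻¹·s².
  Combining: Sv·A·J·m⁻¹·N⁻¹ = (m²·s⁻²) · A · (kg·m²·s⁻²) · m⁻¹ · (kg⁻¹·m⁻¹·s²) = m²·s⁻²·A.
Both reduce to m²·s⁻²·A.

Yes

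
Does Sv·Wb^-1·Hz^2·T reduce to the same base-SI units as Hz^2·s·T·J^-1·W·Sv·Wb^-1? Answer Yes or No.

Yes

Left side:
  Sv = m²·s⁻².
  Wb = kg·m²·s⁻²·A⁻¹.
  So Wb⁻¹ = kg⁻¹·m⁻²·s²·A.
  Hz = s⁻¹.
  So Hz² = s⁻².
  T = kg·s⁻²·A⁻¹.
  Combining: Sv·Wb⁻¹·Hz²·T = (m²·s⁻²) · (kg⁻¹·m⁻²·s²·A) · s⁻² · (kg·s⁻²·A⁻¹) = s⁻⁴.
Right side:
  Hz = 1/s = s⁻¹ (frequency is cycles per second).
  So Hz² = s⁻².
  T = Wb/m² (flux density = flux per area),
      = kg·s⁻²·A⁻¹.
  J = N·m (work = force × distance),
      = kg·m²·s⁻².
  So J⁻¹ = kg⁻¹·m⁻²·s².
  W = J/s (power = energy per time),
      = kg·m²·s⁻³.
  Sv = J/kg (equivalent dose = energy per mass),
      = m²·s⁻².
  Wb = V·s (flux: a volt is a weber per second),
      = kg·m²·s⁻²·A⁻¹.
  So Wb⁻¹ = kg⁻¹·m⁻²·s²·A.
  Combining: Hz²·s·T·J⁻¹·W·Sv·Wb⁻¹ = s⁻² · s · (kg·s⁻²·A⁻¹) · (kg⁻¹·m⁻²·s²) · (kg·m²·s⁻³) · (m²·s⁻²) · (kg⁻¹·m⁻²·s²·A) = s⁻⁴.
Both reduce to s⁻⁴.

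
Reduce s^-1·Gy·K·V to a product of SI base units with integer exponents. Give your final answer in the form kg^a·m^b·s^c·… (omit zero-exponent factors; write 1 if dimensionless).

kg·m⁴·s⁻⁶·A⁻¹·K

Gy = m²·s⁻².
V = kg·m²·s⁻³·A⁻¹.
Combining: s⁻¹·Gy·K·V = s⁻¹ · (m²·s⁻²) · K · (kg·m²·s⁻³·A⁻¹) = kg·m⁴·s⁻⁶·A⁻¹·K.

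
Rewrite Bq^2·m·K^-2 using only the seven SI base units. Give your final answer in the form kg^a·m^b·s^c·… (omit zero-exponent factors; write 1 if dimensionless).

Bq = 1/s = s⁻¹ (activity is decays per second).
So Bq² = s⁻².
Combining: Bq²·m·K⁻² = s⁻² · m · K⁻² = m·s⁻²·K⁻².

m·s⁻²·K⁻²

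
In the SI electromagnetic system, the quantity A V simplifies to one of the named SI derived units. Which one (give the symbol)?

V = kg·m²·s⁻³·A⁻¹.
Combining: A·V = A · (kg·m²·s⁻³·A⁻¹) = kg·m²·s⁻³.
kg·m²·s⁻³ is the base-SI form of the watt.

W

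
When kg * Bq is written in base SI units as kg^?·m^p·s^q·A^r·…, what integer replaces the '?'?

1

Bq = 1/s = s⁻¹ (activity is decays per second).
Combining: kg·Bq = kg · s⁻¹ = kg·s⁻¹.
The exponent of kg is 1.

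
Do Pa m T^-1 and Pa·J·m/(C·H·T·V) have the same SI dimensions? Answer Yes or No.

Left side:
  Pa = kg·m⁻¹·s⁻².
  T = kg·s⁻²·A⁻¹.
  So T⁻¹ = kg⁻¹·s²·A.
  Combining: Pa·m·T⁻¹ = (kg·m⁻¹·s⁻²) · m · (kg⁻¹·s²·A) = A.
Right side:
  Pa = N/m² (pressure = force per area),
      = kg·m⁻¹·s⁻².
  J = N·m (work = force × distance),
      = kg·m²·s⁻².
  C = A·s = s·A (charge = current × time).
  So C⁻¹ = s⁻¹·A⁻¹.
  H = Wb/A (inductance = flux per current),
      = kg·m²·s⁻²·A⁻².
  So H⁻¹ = kg⁻¹·m⁻²·s²·A².
  T = Wb/m² (flux density = flux per area),
      = kg·s⁻²·A⁻¹.
  So T⁻¹ = kg⁻¹·s²·A.
  V = W/A (potential = power per current),
      = kg·m²·s⁻³·A⁻¹.
  So V⁻¹ = kg⁻¹·m⁻²·s³·A.
  Combining: Pa·J·C⁻¹·m·H⁻¹·T⁻¹·V⁻¹ = (kg·m⁻¹·s⁻²) · (kg·m²·s⁻²) · (s⁻¹·A⁻¹) · m · (kg⁻¹·m⁻²·s²·A²) · (kg⁻¹·s²·A) · (kg⁻¹·m⁻²·s³·A) = kg⁻¹·m⁻²·s²·A³.
Left is A; right is kg⁻¹·m⁻²·s²·A³ — different.

No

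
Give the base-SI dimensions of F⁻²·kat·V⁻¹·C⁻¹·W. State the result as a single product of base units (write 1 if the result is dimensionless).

kg²·m⁴·s⁻¹⁰·A⁻⁴·mol

F = kg⁻¹·m⁻²·s⁴·A².
So F⁻² = kg²·m⁴·s⁻⁸·A⁻⁴.
kat = s⁻¹·mol.
V = kg·m²·s⁻³·A⁻¹.
So V⁻¹ = kg⁻¹·m⁻²·s³·A.
C = s·A.
So C⁻¹ = s⁻¹·A⁻¹.
W = kg·m²·s⁻³.
Combining: F⁻²·kat·V⁻¹·C⁻¹·W = (kg²·m⁴·s⁻⁸·A⁻⁴) · (s⁻¹·mol) · (kg⁻¹·m⁻²·s³·A) · (s⁻¹·A⁻¹) · (kg·m²·s⁻³) = kg²·m⁴·s⁻¹⁰·A⁻⁴·mol.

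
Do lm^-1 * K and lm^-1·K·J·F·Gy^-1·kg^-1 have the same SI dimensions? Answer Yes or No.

No

Left side:
  lm = cd·sr = cd (luminous flux; sr is dimensionless).
  So lm⁻¹ = cd⁻¹.
  Combining: lm⁻¹·K = cd⁻¹ · K = K·cd⁻¹.
Right side:
  lm = cd·sr = cd (luminous flux; sr is dimensionless).
  So lm⁻¹ = cd⁻¹.
  J = N·m (work = force × distance),
      = kg·m²·s⁻².
  F = C/V (capacitance = charge per voltage),
      = A·s/(kg·m²·s⁻³·A⁻¹) (substituting C and V),
      = kg⁻¹·m⁻²·s⁴·A².
  Gy = J/kg (absorbed dose = energy per mass),
      = m²·s⁻².
  So Gy⁻¹ = m⁻²·s².
  Combining: lm⁻¹·K·J·F·Gy⁻¹·kg⁻¹ = cd⁻¹ · K · (kg·m²·s⁻²) · (kg⁻¹·m⁻²·s⁴·A²) · (m⁻²·s²) · kg⁻¹ = kg⁻¹·m⁻²·s⁴·A²·K·cd⁻¹.
Left is K·cd⁻¹; right is kg⁻¹·m⁻²·s⁴·A²·K·cd⁻¹ — different.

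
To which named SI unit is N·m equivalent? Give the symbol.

J

N = kg·m·s⁻².
Combining: N·m = (kg·m·s⁻²) · m = kg·m²·s⁻².
kg·m²·s⁻² is the base-SI form of the joule.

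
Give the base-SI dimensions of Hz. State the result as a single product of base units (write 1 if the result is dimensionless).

Hz = s⁻¹.

s⁻¹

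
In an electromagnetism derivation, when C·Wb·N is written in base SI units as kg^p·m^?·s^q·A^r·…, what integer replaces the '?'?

3

C = s·A.
Wb = kg·m²·s⁻²·A⁻¹.
N = kg·m·s⁻².
Combining: C·Wb·N = (s·A) · (kg·m²·s⁻²·A⁻¹) · (kg·m·s⁻²) = kg²·m³·s⁻³.
The exponent of m is 3.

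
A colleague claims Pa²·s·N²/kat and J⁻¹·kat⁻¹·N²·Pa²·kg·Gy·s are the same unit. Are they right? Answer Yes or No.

Yes

Left side:
  kat = s⁻¹·mol.
  So kat⁻¹ = s·mol⁻¹.
  Pa = kg·m⁻¹·s⁻².
  So Pa² = kg²·m⁻²·s⁻⁴.
  N = kg·m·s⁻².
  So N² = kg²·m²·s⁻⁴.
  Combining: kat⁻¹·Pa²·s·N² = (s·mol⁻¹) · (kg²·m⁻²·s⁻⁴) · s · (kg²·m²·s⁻⁴) = kg⁴·s⁻⁶·mol⁻¹.
Right side:
  J = kg·m²·s⁻².
  So J⁻¹ = kg⁻¹·m⁻²·s².
  kat = s⁻¹·mol.
  So kat⁻¹ = s·mol⁻¹.
  N = kg·m·s⁻².
  So N² = kg²·m²·s⁻⁴.
  Pa = kg·m⁻¹·s⁻².
  So Pa² = kg²·m⁻²·s⁻⁴.
  Gy = m²·s⁻².
  Combining: J⁻¹·kat⁻¹·N²·Pa²·kg·Gy·s = (kg⁻¹·m⁻²·s²) · (s·mol⁻¹) · (kg²·m²·s⁻⁴) · (kg²·m⁻²·s⁻⁴) · kg · (m²·s⁻²) · s = kg⁴·s⁻⁶·mol⁻¹.
Both reduce to kg⁴·s⁻⁶·mol⁻¹.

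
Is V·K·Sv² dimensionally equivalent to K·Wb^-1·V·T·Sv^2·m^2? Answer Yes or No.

Left side:
  V = kg·m²·s⁻³·A⁻¹.
  Sv = m²·s⁻².
  So Sv² = m⁴·s⁻⁴.
  Combining: V·K·Sv² = (kg·m²·s⁻³·A⁻¹) · K · (m⁴·s⁻⁴) = kg·m⁶·s⁻⁷·A⁻¹·K.
Right side:
  Wb = V·s (flux: a volt is a weber per second),
      = kg·m²·s⁻²·A⁻¹.
  So Wb⁻¹ = kg⁻¹·m⁻²·s²·A.
  V = W/A (potential = power per current),
      = kg·m²·s⁻³·A⁻¹.
  T = Wb/m² (flux density = flux per area),
      = kg·s⁻²·A⁻¹.
  Sv = J/kg (equivalent dose = energy per mass),
      = m²·s⁻².
  So Sv² = m⁴·s⁻⁴.
  Combining: K·Wb⁻¹·V·T·Sv²·m² = K · (kg⁻¹·m⁻²·s²·A) · (kg·m²·s⁻³·A⁻¹) · (kg·s⁻²·A⁻¹) · (m⁴·s⁻⁴) · m² = kg·m⁶·s⁻⁷·A⁻¹·K.
Both reduce to kg·m⁶·s⁻⁷·A⁻¹·K.

Yes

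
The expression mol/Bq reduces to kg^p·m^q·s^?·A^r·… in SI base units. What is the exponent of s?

1

Bq = s⁻¹.
So Bq⁻¹ = s.
Combining: mol·Bq⁻¹ = mol · s = s·mol.
The exponent of s is 1.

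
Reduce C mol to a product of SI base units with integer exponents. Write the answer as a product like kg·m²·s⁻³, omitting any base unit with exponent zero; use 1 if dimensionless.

C = A·s = s·A (charge = current × time).
Combining: C·mol = (s·A) · mol = s·A·mol.

s·A·mol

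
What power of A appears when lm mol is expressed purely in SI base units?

lm = cd.
Combining: lm·mol = cd · mol = mol·cd.
The exponent of A is 0.

0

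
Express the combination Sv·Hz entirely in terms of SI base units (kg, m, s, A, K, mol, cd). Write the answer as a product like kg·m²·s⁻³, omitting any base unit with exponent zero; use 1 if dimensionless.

Sv = J/kg (equivalent dose = energy per mass),
    = m²·s⁻².
Hz = 1/s = s⁻¹ (frequency is cycles per second).
Combining: Sv·Hz = (m²·s⁻²) · s⁻¹ = m²·s⁻³.

m²·s⁻³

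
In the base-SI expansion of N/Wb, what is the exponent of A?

1

Wb = V·s (flux: a volt is a weber per second),
    = kg·m²·s⁻²·A⁻¹.
So Wb⁻¹ = kg⁻¹·m⁻²·s²·A.
N = kg·m/s² = kg·m·s⁻² (force = mass × acceleration).
Combining: Wb⁻¹·N = (kg⁻¹·m⁻²·s²·A) · (kg·m·s⁻²) = m⁻¹·A.
The exponent of A is 1.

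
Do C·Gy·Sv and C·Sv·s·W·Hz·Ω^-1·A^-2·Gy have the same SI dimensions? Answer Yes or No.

Yes

Left side:
  C = A·s = s·A (charge = current × time).
  Gy = J/kg (absorbed dose = energy per mass),
      = m²·s⁻².
  Sv = J/kg (equivalent dose = energy per mass),
      = m²·s⁻².
  Combining: C·Gy·Sv = (s·A) · (m²·s⁻²) · (m²·s⁻²) = m⁴·s⁻³·A.
Right side:
  C = s·A.
  Sv = m²·s⁻².
  W = kg·m²·s⁻³.
  Hz = s⁻¹.
  Ω = kg·m²·s⁻³·A⁻².
  So Ω⁻¹ = kg⁻¹·m⁻²·s³·A².
  Gy = m²·s⁻².
  Combining: C·Sv·s·W·Hz·Ω⁻¹·A⁻²·Gy = (s·A) · (m²·s⁻²) · s · (kg·m²·s⁻³) · s⁻¹ · (kg⁻¹·m⁻²·s³·A²) · A⁻² · (m²·s⁻²) = m⁴·s⁻³·A.
Both reduce to m⁴·s⁻³·A.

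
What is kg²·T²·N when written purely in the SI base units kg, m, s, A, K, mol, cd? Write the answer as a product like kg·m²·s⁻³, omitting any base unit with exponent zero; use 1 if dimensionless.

T = kg·s⁻²·A⁻¹.
So T² = kg²·s⁻⁴·A⁻².
N = kg·m·s⁻².
Combining: kg²·T²·N = kg² · (kg²·s⁻⁴·A⁻²) · (kg·m·s⁻²) = kg⁵·m·s⁻⁶·A⁻².

kg⁵·m·s⁻⁶·A⁻²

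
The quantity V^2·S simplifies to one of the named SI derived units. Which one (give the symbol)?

W

V = W/A (potential = power per current),
    = kg·m²·s⁻³·A⁻¹.
So V² = kg²·m⁴·s⁻⁶·A⁻².
S = 1/Ω (conductance is reciprocal resistance),
    = kg⁻¹·m⁻²·s³·A².
Combining: V²·S = (kg²·m⁴·s⁻⁶·A⁻²) · (kg⁻¹·m⁻²·s³·A²) = kg·m²·s⁻³.
kg·m²·s⁻³ is the base-SI form of the watt.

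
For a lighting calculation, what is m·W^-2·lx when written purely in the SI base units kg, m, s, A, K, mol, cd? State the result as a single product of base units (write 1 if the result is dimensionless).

W = J/s (power = energy per time),
    = kg·m²·s⁻³.
So W⁻² = kg⁻²·m⁻⁴·s⁶.
lx = lm/m² (illuminance = luminous flux per area),
    = m⁻²·cd.
Combining: m·W⁻²·lx = m · (kg⁻²·m⁻⁴·s⁶) · (m⁻²·cd) = kg⁻²·m⁻⁵·s⁶·cd.

kg⁻²·m⁻⁵·s⁶·cd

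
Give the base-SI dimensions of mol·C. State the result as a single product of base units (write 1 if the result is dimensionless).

s·A·mol

C = A·s = s·A (charge = current × time).
Combining: mol·C = mol · (s·A) = s·A·mol.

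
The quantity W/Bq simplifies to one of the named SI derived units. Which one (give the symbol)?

J

Bq = s⁻¹.
So Bq⁻¹ = s.
W = kg·m²·s⁻³.
Combining: Bq⁻¹·W = s · (kg·m²·s⁻³) = kg·m²·s⁻².
kg·m²·s⁻² is the base-SI form of the joule.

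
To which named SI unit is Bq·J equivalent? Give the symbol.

Bq = 1/s = s⁻¹ (activity is decays per second).
J = N·m (work = force × distance),
    = kg·m²·s⁻².
Combining: Bq·J = s⁻¹ · (kg·m²·s⁻²) = kg·m²·s⁻³.
kg·m²·s⁻³ is the base-SI form of the watt.

W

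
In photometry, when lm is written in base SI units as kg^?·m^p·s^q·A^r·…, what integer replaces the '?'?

lm = cd.
The exponent of kg is 0.

0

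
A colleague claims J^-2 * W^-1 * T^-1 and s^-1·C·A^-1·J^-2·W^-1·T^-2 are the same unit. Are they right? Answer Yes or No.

Left side:
  J = kg·m²·s⁻².
  So J⁻² = kg⁻²·m⁻⁴·s⁴.
  W = kg·m²·s⁻³.
  So W⁻¹ = kg⁻¹·m⁻²·s³.
  T = kg·s⁻²·A⁻¹.
  So T⁻¹ = kg⁻¹·s²·A.
  Combining: J⁻²·W⁻¹·T⁻¹ = (kg⁻²·m⁻⁴·s⁴) · (kg⁻¹·m⁻²·s³) · (kg⁻¹·s²·A) = kg⁻⁴·m⁻⁶·s⁹·A.
Right side:
  C = A·s = s·A (charge = current × time).
  J = N·m (work = force × distance),
      = kg·m²·s⁻².
  So J⁻² = kg⁻²·m⁻⁴·s⁴.
  W = J/s (power = energy per time),
      = kg·m²·s⁻³.
  So W⁻¹ = kg⁻¹·m⁻²·s³.
  T = Wb/m² (flux density = flux per area),
      = kg·s⁻²·A⁻¹.
  So T⁻² = kg⁻²·s⁴·A².
  Combining: s⁻¹·C·A⁻¹·J⁻²·W⁻¹·T⁻² = s⁻¹ · (s·A) · A⁻¹ · (kg⁻²·m⁻⁴·s⁴) · (kg⁻¹·m⁻²·s³) · (kg⁻²·s⁴·A²) = kg⁻⁵·m⁻⁶·s¹¹·A².
Left is kg⁻⁴·m⁻⁶·s⁹·A; right is kg⁻⁵·m⁻⁶·s¹¹·A² — different.

No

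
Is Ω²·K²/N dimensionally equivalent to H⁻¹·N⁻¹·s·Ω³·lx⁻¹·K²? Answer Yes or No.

Left side:
  Ω = kg·m²·s⁻³·A⁻².
  So Ω² = kg²·m⁴·s⁻⁶·A⁻⁴.
  N = kg·m·s⁻².
  So N⁻¹ = kg⁻¹·m⁻¹·s².
  Combining: Ω²·N⁻¹·K² = (kg²·m⁴·s⁻⁶·A⁻⁴) · (kg⁻¹·m⁻¹·s²) · K² = kg·m³·s⁻⁴·A⁻⁴·K².
Right side:
  H = Wb/A (inductance = flux per current),
      = kg·m²·s⁻²·A⁻².
  So H⁻¹ = kg⁻¹·m⁻²·s²·A².
  N = kg·m/s² = kg·m·s⁻² (force = mass × acceleration).
  So N⁻¹ = kg⁻¹·m⁻¹·s².
  Ω = V/A (resistance = voltage per current),
      = kg·m²·s⁻³·A⁻².
  So Ω³ = kg³·m⁶·s⁻⁹·A⁻⁶.
  lx = lm/m² (illuminance = luminous flux per area),
      = m⁻²·cd.
  So lx⁻¹ = m²·cd⁻¹.
  Combining: H⁻¹·N⁻¹·s·Ω³·lx⁻¹·K² = (kg⁻¹·m⁻²·s²·A²) · (kg⁻¹·m⁻¹·s²) · s · (kg³·m⁶·s⁻⁹·A⁻⁶) · (m²·cd⁻¹) · K² = kg·m⁵·s⁻⁴·A⁻⁴·K²·cd⁻¹.
Left is kg·m³·s⁻⁴·A⁻⁴·K²; right is kg·m⁵·s⁻⁴·A⁻⁴·K²·cd⁻¹ — different.

No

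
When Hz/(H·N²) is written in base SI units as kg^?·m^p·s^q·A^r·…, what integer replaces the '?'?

-3

Hz = 1/s = s⁻¹ (frequency is cycles per second).
H = Wb/A (inductance = flux per current),
    = kg·m²·s⁻²·A⁻².
So H⁻¹ = kg⁻¹·m⁻²·s²·A².
N = kg·m/s² = kg·m·s⁻² (force = mass × acceleration).
So N⁻² = kg⁻²·m⁻²·s⁴.
Combining: Hz·H⁻¹·N⁻² = s⁻¹ · (kg⁻¹·m⁻²·s²·A²) · (kg⁻²·m⁻²·s⁴) = kg⁻³·m⁻⁴·s⁵·A².
The exponent of kg is -3.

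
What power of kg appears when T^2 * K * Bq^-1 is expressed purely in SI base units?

T = kg·s⁻²·A⁻¹.
So T² = kg²·s⁻⁴·A⁻².
Bq = s⁻¹.
So Bq⁻¹ = s.
Combining: T²·K·Bq⁻¹ = (kg²·s⁻⁴·A⁻²) · K · s = kg²·s⁻³·A⁻²·K.
The exponent of kg is 2.

2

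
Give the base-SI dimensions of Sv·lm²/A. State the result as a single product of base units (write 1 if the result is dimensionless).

m²·s⁻²·A⁻¹·cd²

Sv = m²·s⁻².
lm = cd.
So lm² = cd².
Combining: Sv·A⁻¹·lm² = (m²·s⁻²) · A⁻¹ · cd² = m²·s⁻²·A⁻¹·cd².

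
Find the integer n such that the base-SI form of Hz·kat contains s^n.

-2

Hz = 1/s = s⁻¹ (frequency is cycles per second).
kat = mol/s = s⁻¹·mol (catalytic activity).
Combining: Hz·kat = s⁻¹ · (s⁻¹·mol) = s⁻²·mol.
The exponent of s is -2.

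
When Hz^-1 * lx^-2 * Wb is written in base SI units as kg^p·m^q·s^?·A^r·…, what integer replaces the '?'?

-1

Hz = s⁻¹.
So Hz⁻¹ = s.
lx = m⁻²·cd.
So lx⁻² = m⁴·cd⁻².
Wb = kg·m²·s⁻²·A⁻¹.
Combining: Hz⁻¹·lx⁻²·Wb = s · (m⁴·cd⁻²) · (kg·m²·s⁻²·A⁻¹) = kg·m⁶·s⁻¹·A⁻¹·cd⁻².
The exponent of s is -1.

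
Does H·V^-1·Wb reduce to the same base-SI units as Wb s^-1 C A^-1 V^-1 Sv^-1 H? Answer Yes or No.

Left side:
  H = kg·m²·s⁻²·A⁻².
  V = kg·m²·s⁻³·A⁻¹.
  So V⁻¹ = kg⁻¹·m⁻²·s³·A.
  Wb = kg·m²·s⁻²·A⁻¹.
  Combining: H·V⁻¹·Wb = (kg·m²·s⁻²·A⁻²) · (kg⁻¹·m⁻²·s³·A) · (kg·m²·s⁻²·A⁻¹) = kg·m²·s⁻¹·A⁻².
Right side:
  Wb = V·s (flux: a volt is a weber per second),
      = kg·m²·s⁻²·A⁻¹.
  C = A·s = s·A (charge = current × time).
  V = W/A (potential = power per current),
      = kg·m²·s⁻³·A⁻¹.
  So V⁻¹ = kg⁻¹·m⁻²·s³·A.
  Sv = J/kg (equivalent dose = energy per mass),
      = m²·s⁻².
  So Sv⁻¹ = m⁻²·s².
  H = Wb/A (inductance = flux per current),
      = kg·m²·s⁻²·A⁻².
  Combining: Wb·s⁻¹·C·A⁻¹·V⁻¹·Sv⁻¹·H = (kg·m²·s⁻²·A⁻¹) · s⁻¹ · (s·A) · A⁻¹ · (kg⁻¹·m⁻²·s³·A) · (m⁻²·s²) · (kg·m²·s⁻²·A⁻²) = kg·s·A⁻².
Left is kg·m²·s⁻¹·A⁻²; right is kg·s·A⁻² — different.

No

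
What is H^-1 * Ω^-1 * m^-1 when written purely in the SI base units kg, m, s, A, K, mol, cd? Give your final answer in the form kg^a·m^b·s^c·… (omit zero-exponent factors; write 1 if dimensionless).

kg⁻²·m⁻⁵·s⁵·A⁴

H = Wb/A (inductance = flux per current),
    = kg·m²·s⁻²·A⁻².
So H⁻¹ = kg⁻¹·m⁻²·s²·A².
Ω = V/A (resistance = voltage per current),
    = kg·m²·s⁻³·A⁻².
So Ω⁻¹ = kg⁻¹·m⁻²·s³·A².
Combining: H⁻¹·Ω⁻¹·m⁻¹ = (kg⁻¹·m⁻²·s²·A²) · (kg⁻¹·m⁻²·s³·A²) · m⁻¹ = kg⁻²·m⁻⁵·s⁵·A⁴.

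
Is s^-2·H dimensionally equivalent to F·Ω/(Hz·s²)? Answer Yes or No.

Left side:
  H = Wb/A (inductance = flux per current),
      = kg·m²·s⁻²·A⁻².
  Combining: s⁻²·H = s⁻² · (kg·m²·s⁻²·A⁻²) = kg·m²·s⁻⁴·A⁻².
Right side:
  F = C/V (capacitance = charge per voltage),
      = A·s/(kg·m²·s⁻³·A⁻¹) (substituting C and V),
      = kg⁻¹·m⁻²·s⁴·A².
  Hz = 1/s = s⁻¹ (frequency is cycles per second).
  So Hz⁻¹ = s.
  Ω = V/A (resistance = voltage per current),
      = kg·m²·s⁻³·A⁻².
  Combining: F·Hz⁻¹·Ω·s⁻² = (kg⁻¹·m⁻²·s⁴·A²) · s · (kg·m²·s⁻³·A⁻²) · s⁻² = 1.
Left is kg·m²·s⁻⁴·A⁻²; right is 1 — different.

No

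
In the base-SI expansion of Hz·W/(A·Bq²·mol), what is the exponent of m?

Hz = 1/s = s⁻¹ (frequency is cycles per second).
Bq = 1/s = s⁻¹ (activity is decays per second).
So Bq⁻² = s².
W = J/s (power = energy per time),
    = kg·m²·s⁻³.
Combining: Hz·A⁻¹·Bq⁻²·mol⁻¹·W = s⁻¹ · A⁻¹ · s² · mol⁻¹ · (kg·m²·s⁻³) = kg·m²·s⁻²·A⁻¹·mol⁻¹.
The exponent of m is 2.

2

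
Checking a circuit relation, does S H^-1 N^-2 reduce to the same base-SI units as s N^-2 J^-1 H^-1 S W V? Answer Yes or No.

Left side:
  S = kg⁻¹·m⁻²·s³·A².
  H = kg·m²·s⁻²·A⁻².
  So H⁻¹ = kg⁻¹·m⁻²·s²·A².
  N = kg·m·s⁻².
  So N⁻² = kg⁻²·m⁻²·s⁴.
  Combining: S·H⁻¹·N⁻² = (kg⁻¹·m⁻²·s³·A²) · (kg⁻¹·m⁻²·s²·A²) · (kg⁻²·m⁻²·s⁴) = kg⁻⁴·m⁻⁶·s⁹·A⁴.
Right side:
  N = kg·m/s² = kg·m·s⁻² (force = mass × acceleration).
  So N⁻² = kg⁻²·m⁻²·s⁴.
  J = N·m (work = force × distance),
      = kg·m²·s⁻².
  So J⁻¹ = kg⁻¹·m⁻²·s².
  H = Wb/A (inductance = flux per current),
      = kg·m²·s⁻²·A⁻².
  So H⁻¹ = kg⁻¹·m⁻²·s²·A².
  S = 1/Ω (conductance is reciprocal resistance),
      = kg⁻¹·m⁻²·s³·A².
  W = J/s (power = energy per time),
      = kg·m²·s⁻³.
  V = W/A (potential = power per current),
      = kg·m²·s⁻³·A⁻¹.
  Combining: s·N⁻²·J⁻¹·H⁻¹·S·W·V = s · (kg⁻²·m⁻²·s⁴) · (kg⁻¹·m⁻²·s²) · (kg⁻¹·m⁻²·s²·A²) · (kg⁻¹·m⁻²·s³·A²) · (kg·m²·s⁻³) · (kg·m²·s⁻³·A⁻¹) = kg⁻³·m⁻⁴·s⁶·A³.
Left is kg⁻⁴·m⁻⁶·s⁹·A⁴; right is kg⁻³·m⁻⁴·s⁶·A³ — different.

No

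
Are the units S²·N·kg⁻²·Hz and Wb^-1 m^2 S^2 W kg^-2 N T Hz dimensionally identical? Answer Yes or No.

Left side:
  S = 1/Ω (conductance is reciprocal resistance),
      = kg⁻¹·m⁻²·s³·A².
  So S² = kg⁻²·m⁻⁴·s⁶·A⁴.
  N = kg·m/s² = kg·m·s⁻² (force = mass × acceleration).
  Hz = 1/s = s⁻¹ (frequency is cycles per second).
  Combining: S²·N·kg⁻²·Hz = (kg⁻²·m⁻⁴·s⁶·A⁴) · (kg·m·s⁻²) · kg⁻² · s⁻¹ = kg⁻³·m⁻³·s³·A⁴.
Right side:
  Wb = kg·m²·s⁻²·A⁻¹.
  So Wb⁻¹ = kg⁻¹·m⁻²·s²·A.
  S = kg⁻¹·m⁻²·s³·A².
  So S² = kg⁻²·m⁻⁴·s⁶·A⁴.
  W = kg·m²·s⁻³.
  N = kg·m·s⁻².
  T = kg·s⁻²·A⁻¹.
  Hz = s⁻¹.
  Combining: Wb⁻¹·m²·S²·W·kg⁻²·N·T·Hz = (kg⁻¹·m⁻²·s²·A) · m² · (kg⁻²·m⁻⁴·s⁶·A⁴) · (kg·m²·s⁻³) · kg⁻² · (kg·m·s⁻²) · (kg·s⁻²·A⁻¹) · s⁻¹ = kg⁻²·m⁻¹·A⁴.
Left is kg⁻³·m⁻³·s³·A⁴; right is kg⁻²·m⁻¹·A⁴ — different.

No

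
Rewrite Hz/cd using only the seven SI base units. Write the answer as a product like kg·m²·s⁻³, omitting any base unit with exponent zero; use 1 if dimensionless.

Hz = 1/s = s⁻¹ (frequency is cycles per second).
Combining: Hz·cd⁻¹ = s⁻¹ · cd⁻¹ = s⁻¹·cd⁻¹.

s⁻¹·cd⁻¹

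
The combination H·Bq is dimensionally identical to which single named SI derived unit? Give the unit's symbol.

H = Wb/A (inductance = flux per current),
    = kg·m²·s⁻²·A⁻².
Bq = 1/s = s⁻¹ (activity is decays per second).
Combining: H·Bq = (kg·m²·s⁻²·A⁻²) · s⁻¹ = kg·m²·s⁻³·A⁻².
kg·m²·s⁻³·A⁻² is the base-SI form of the ohm.

Ω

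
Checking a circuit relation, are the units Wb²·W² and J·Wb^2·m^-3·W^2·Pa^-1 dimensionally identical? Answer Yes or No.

Left side:
  Wb = kg·m²·s⁻²·A⁻¹.
  So Wb² = kg²·m⁴·s⁻⁴·A⁻².
  W = kg·m²·s⁻³.
  So W² = kg²·m⁴·s⁻⁶.
  Combining: Wb²·W² = (kg²·m⁴·s⁻⁴·A⁻²) · (kg²·m⁴·s⁻⁶) = kg⁴·m⁸·s⁻¹⁰·A⁻².
Right side:
  J = N·m (work = force × distance),
      = kg·m²·s⁻².
  Wb = V·s (flux: a volt is a weber per second),
      = kg·m²·s⁻²·A⁻¹.
  So Wb² = kg²·m⁴·s⁻⁴·A⁻².
  W = J/s (power = energy per time),
      = kg·m²·s⁻³.
  So W² = kg²·m⁴·s⁻⁶.
  Pa = N/m² (pressure = force per area),
      = kg·m⁻¹·s⁻².
  So Pa⁻¹ = kg⁻¹·m·s².
  Combining: J·Wb²·m⁻³·W²·Pa⁻¹ = (kg·m²·s⁻²) · (kg²·m⁴·s⁻⁴·A⁻²) · m⁻³ · (kg²·m⁴·s⁻⁶) · (kg⁻¹·m·s²) = kg⁴·m⁸·s⁻¹⁰·A⁻².
Both reduce to kg⁴·m⁸·s⁻¹⁰·A⁻².

Yes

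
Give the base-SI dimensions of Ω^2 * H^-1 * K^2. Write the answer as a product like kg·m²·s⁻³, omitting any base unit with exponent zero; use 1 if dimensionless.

kg·m²·s⁻⁴·A⁻²·K²

Ω = V/A (resistance = voltage per current),
    = kg·m²·s⁻³·A⁻².
So Ω² = kg²·m⁴·s⁻⁶·A⁻⁴.
H = Wb/A (inductance = flux per current),
    = kg·m²·s⁻²·A⁻².
So H⁻¹ = kg⁻¹·m⁻²·s²·A².
Combining: Ω²·H⁻¹·K² = (kg²·m⁴·s⁻⁶·A⁻⁴) · (kg⁻¹·m⁻²·s²·A²) · K² = kg·m²·s⁻⁴·A⁻²·K².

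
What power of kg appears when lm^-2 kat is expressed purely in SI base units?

lm = cd.
So lm⁻² = cd⁻².
kat = s⁻¹·mol.
Combining: lm⁻²·kat = cd⁻² · (s⁻¹·mol) = s⁻¹·mol·cd⁻².
The exponent of kg is 0.

0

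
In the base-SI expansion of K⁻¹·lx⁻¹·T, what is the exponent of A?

-1

lx = lm/m² (illuminance = luminous flux per area),
    = m⁻²·cd.
So lx⁻¹ = m²·cd⁻¹.
T = Wb/m² (flux density = flux per area),
    = kg·s⁻²·A⁻¹.
Combining: K⁻¹·lx⁻¹·T = K⁻¹ · (m²·cd⁻¹) · (kg·s⁻²·A⁻¹) = kg·m²·s⁻²·A⁻¹·K⁻¹·cd⁻¹.
The exponent of A is -1.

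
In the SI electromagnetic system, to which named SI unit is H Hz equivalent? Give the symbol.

Ω

H = kg·m²·s⁻²·A⁻².
Hz = s⁻¹.
Combining: H·Hz = (kg·m²·s⁻²·A⁻²) · s⁻¹ = kg·m²·s⁻³·A⁻².
kg·m²·s⁻³·A⁻² is the base-SI form of the ohm.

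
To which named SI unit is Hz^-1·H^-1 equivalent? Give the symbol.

S

Hz = 1/s = s⁻¹ (frequency is cycles per second).
So Hz⁻¹ = s.
H = Wb/A (inductance = flux per current),
    = kg·m²·s⁻²·A⁻².
So H⁻¹ = kg⁻¹·m⁻²·s²·A².
Combining: Hz⁻¹·H⁻¹ = s · (kg⁻¹·m⁻²·s²·A²) = kg⁻¹·m⁻²·s³·A².
kg⁻¹·m⁻²·s³·A² is the base-SI form of the siemens.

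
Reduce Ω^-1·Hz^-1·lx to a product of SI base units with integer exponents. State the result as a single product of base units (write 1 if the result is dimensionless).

Ω = kg·m²·s⁻³·A⁻².
So Ω⁻¹ = kg⁻¹·m⁻²·s³·A².
Hz = s⁻¹.
So Hz⁻¹ = s.
lx = m⁻²·cd.
Combining: Ω⁻¹·Hz⁻¹·lx = (kg⁻¹·m⁻²·s³·A²) · s · (m⁻²·cd) = kg⁻¹·m⁻⁴·s⁴·A²·cd.

kg⁻¹·m⁻⁴·s⁴·A²·cd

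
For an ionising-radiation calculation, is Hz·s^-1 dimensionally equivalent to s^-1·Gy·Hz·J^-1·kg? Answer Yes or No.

Left side:
  Hz = s⁻¹.
  Combining: Hz·s⁻¹ = s⁻¹ · s⁻¹ = s⁻².
Right side:
  Gy = J/kg (absorbed dose = energy per mass),
      = m²·s⁻².
  Hz = 1/s = s⁻¹ (frequency is cycles per second).
  J = N·m (work = force × distance),
      = kg·m²·s⁻².
  So J⁻¹ = kg⁻¹·m⁻²·s².
  Combining: s⁻¹·Gy·Hz·J⁻¹·kg = s⁻¹ · (m²·s⁻²) · s⁻¹ · (kg⁻¹·m⁻²·s²) · kg = s⁻².
Both reduce to s⁻².

Yes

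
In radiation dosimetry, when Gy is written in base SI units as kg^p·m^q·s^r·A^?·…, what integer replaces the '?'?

0

Gy = m²·s⁻².
The exponent of A is 0.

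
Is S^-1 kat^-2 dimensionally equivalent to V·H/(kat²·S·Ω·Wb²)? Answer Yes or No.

Left side:
  S = 1/Ω (conductance is reciprocal resistance),
      = kg⁻¹·m⁻²·s³·A².
  So S⁻¹ = kg·m²·s⁻³·A⁻².
  kat = mol/s = s⁻¹·mol (catalytic activity).
  So kat⁻² = s²·mol⁻².
  Combining: S⁻¹·kat⁻² = (kg·m²·s⁻³·A⁻²) · (s²·mol⁻²) = kg·m²·s⁻¹·A⁻²·mol⁻².
Right side:
  V = kg·m²·s⁻³·A⁻¹.
  kat = s⁻¹·mol.
  So kat⁻² = s²·mol⁻².
  S = kg⁻¹·m⁻²·s³·A².
  So S⁻¹ = kg·m²·s⁻³·A⁻².
  Ω = kg·m²·s⁻³·A⁻².
  So Ω⁻¹ = kg⁻¹·m⁻²·s³·A².
  Wb = kg·m²·s⁻²·A⁻¹.
  So Wb⁻² = kg⁻²·m⁻⁴·s⁴·A².
  H = kg·m²·s⁻²·A⁻².
  Combining: V·kat⁻²·S⁻¹·Ω⁻¹·Wb⁻²·H = (kg·m²·s⁻³·A⁻¹) · (s²·mol⁻²) · (kg·m²·s⁻³·A⁻²) · (kg⁻¹·m⁻²·s³·A²) · (kg⁻²·m⁻⁴·s⁴·A²) · (kg·m²·s⁻²·A⁻²) = s·A⁻¹·mol⁻².
Left is kg·m²·s⁻¹·A⁻²·mol⁻²; right is s·A⁻¹·mol⁻² — different.

No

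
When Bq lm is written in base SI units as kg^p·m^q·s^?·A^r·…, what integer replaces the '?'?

-1

Bq = s⁻¹.
lm = cd.
Combining: Bq·lm = s⁻¹ · cd = s⁻¹·cd.
The exponent of s is -1.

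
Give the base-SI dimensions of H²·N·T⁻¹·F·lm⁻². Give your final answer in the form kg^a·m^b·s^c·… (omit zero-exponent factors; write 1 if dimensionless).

kg·m³·A⁻¹·cd⁻²

H = Wb/A (inductance = flux per current),
    = kg·m²·s⁻²·A⁻².
So H² = kg²·m⁴·s⁻⁴·A⁻⁴.
N = kg·m/s² = kg·m·s⁻² (force = mass × acceleration).
T = Wb/m² (flux density = flux per area),
    = kg·s⁻²·A⁻¹.
So T⁻¹ = kg⁻¹·s²·A.
F = C/V (capacitance = charge per voltage),
    = A·s/(kg·m²·s⁻³·A⁻¹) (substituting C and V),
    = kg⁻¹·m⁻²·s⁴·A².
lm = cd·sr = cd (luminous flux; sr is dimensionless).
So lm⁻² = cd⁻².
Combining: H²·N·T⁻¹·F·lm⁻² = (kg²·m⁴·s⁻⁴·A⁻⁴) · (kg·m·s⁻²) · (kg⁻¹·s²·A) · (kg⁻¹·m⁻²·s⁴·A²) · cd⁻² = kg·m³·A⁻¹·cd⁻².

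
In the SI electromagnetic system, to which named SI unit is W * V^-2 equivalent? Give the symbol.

W = kg·m²·s⁻³.
V = kg·m²·s⁻³·A⁻¹.
So V⁻² = kg⁻²·m⁻⁴·s⁶·A².
Combining: W·V⁻² = (kg·m²·s⁻³) · (kg⁻²·m⁻⁴·s⁶·A²) = kg⁻¹·m⁻²·s³·A².
kg⁻¹·m⁻²·s³·A² is the base-SI form of the siemens.

S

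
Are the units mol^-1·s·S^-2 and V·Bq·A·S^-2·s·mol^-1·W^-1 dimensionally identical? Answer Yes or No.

Left side:
  S = kg⁻¹·m⁻²·s³·A².
  So S⁻² = kg²·m⁴·s⁻⁶·A⁻⁴.
  Combining: mol⁻¹·s·S⁻² = mol⁻¹ · s · (kg²·m⁴·s⁻⁶·A⁻⁴) = kg²·m⁴·s⁻⁵·A⁻⁴·mol⁻¹.
Right side:
  V = kg·m²·s⁻³·A⁻¹.
  Bq = s⁻¹.
  S = kg⁻¹·m⁻²·s³·A².
  So S⁻² = kg²·m⁴·s⁻⁶·A⁻⁴.
  W = kg·m²·s⁻³.
  So W⁻¹ = kg⁻¹·m⁻²·s³.
  Combining: V·Bq·A·S⁻²·s·mol⁻¹·W⁻¹ = (kg·m²·s⁻³·A⁻¹) · s⁻¹ · A · (kg²·m⁴·s⁻⁶·A⁻⁴) · s · mol⁻¹ · (kg⁻¹·m⁻²·s³) = kg²·m⁴·s⁻⁶·A⁻⁴·mol⁻¹.
Left is kg²·m⁴·s⁻⁵·A⁻⁴·mol⁻¹; right is kg²·m⁴·s⁻⁶·A⁻⁴·mol⁻¹ — different.

No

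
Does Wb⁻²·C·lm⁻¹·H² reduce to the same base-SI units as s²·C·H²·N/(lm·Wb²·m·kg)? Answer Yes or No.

Yes

Left side:
  Wb = kg·m²·s⁻²·A⁻¹.
  So Wb⁻² = kg⁻²·m⁻⁴·s⁴·A².
  C = s·A.
  lm = cd.
  So lm⁻¹ = cd⁻¹.
  H = kg·m²·s⁻²·A⁻².
  So H² = kg²·m⁴·s⁻⁴·A⁻⁴.
  Combining: Wb⁻²·C·lm⁻¹·H² = (kg⁻²·m⁻⁴·s⁴·A²) · (s·A) · cd⁻¹ · (kg²·m⁴·s⁻⁴·A⁻⁴) = s·A⁻¹·cd⁻¹.
Right side:
  lm = cd.
  So lm⁻¹ = cd⁻¹.
  Wb = kg·m²·s⁻²·A⁻¹.
  So Wb⁻² = kg⁻²·m⁻⁴·s⁴·A².
  C = s·A.
  H = kg·m²·s⁻²·A⁻².
  So H² = kg²·m⁴·s⁻⁴·A⁻⁴.
  N = kg·m·s⁻².
  Combining: lm⁻¹·Wb⁻²·s²·C·H²·N·m⁻¹·kg⁻¹ = cd⁻¹ · (kg⁻²·m⁻⁴·s⁴·A²) · s² · (s·A) · (kg²·m⁴·s⁻⁴·A⁻⁴) · (kg·m·s⁻²) · m⁻¹ · kg⁻¹ = s·A⁻¹·cd⁻¹.
Both reduce to s·A⁻¹·cd⁻¹.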